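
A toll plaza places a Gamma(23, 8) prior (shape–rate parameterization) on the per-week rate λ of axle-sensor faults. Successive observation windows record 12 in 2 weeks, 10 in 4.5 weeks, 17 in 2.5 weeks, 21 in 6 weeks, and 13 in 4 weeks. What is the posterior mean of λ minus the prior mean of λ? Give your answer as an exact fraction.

Total count: 12 + 10 + 17 + 21 + 13 = 73.
Total exposure: 2 + 4.5 + 2.5 + 6 + 4 = 19 weeks.
Gamma(α, β) with Poisson data over total exposure Σt gives posterior Gamma(α+Σx, β+Σt) = Gamma(96, 27).
Posterior mean = 96/27 = 32/9; prior mean = 23/8 = 23/8. Difference = 32/9 − 23/8 = 49/72.

49/72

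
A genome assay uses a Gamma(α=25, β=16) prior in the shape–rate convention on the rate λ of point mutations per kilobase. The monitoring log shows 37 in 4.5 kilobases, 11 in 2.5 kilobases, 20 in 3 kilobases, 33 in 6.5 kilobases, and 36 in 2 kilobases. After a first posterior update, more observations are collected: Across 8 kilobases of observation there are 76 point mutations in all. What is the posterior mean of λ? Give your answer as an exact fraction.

Total count: 37 + 11 + 20 + 33 + 36 = 137.
Total exposure: 4.5 + 2.5 + 3 + 6.5 + 2 = 18.5 kilobases.
After the first batch: Gamma(25 + 137, 16 + 18.5) = Gamma(162, 69/2).
Total count 76 over total exposure 8 kilobases.
After the second batch: Gamma(162 + 76, 69/2 + 8) = Gamma(238, 85/2).
Posterior mean = α'/β' = 238/(85/2) = 28/5.

28/5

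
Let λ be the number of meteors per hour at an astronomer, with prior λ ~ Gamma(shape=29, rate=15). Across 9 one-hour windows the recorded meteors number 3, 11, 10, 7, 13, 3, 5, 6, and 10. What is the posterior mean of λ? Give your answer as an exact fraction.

97/24

Total count: 3 + 11 + 10 + 7 + 13 + 3 + 5 + 6 + 10 = 68.
Total exposure: 9 hours.
Conjugate update: add total count to the shape and total exposure to the rate, giving Gamma(97, 24).
Posterior mean = α'/β' = 97/24.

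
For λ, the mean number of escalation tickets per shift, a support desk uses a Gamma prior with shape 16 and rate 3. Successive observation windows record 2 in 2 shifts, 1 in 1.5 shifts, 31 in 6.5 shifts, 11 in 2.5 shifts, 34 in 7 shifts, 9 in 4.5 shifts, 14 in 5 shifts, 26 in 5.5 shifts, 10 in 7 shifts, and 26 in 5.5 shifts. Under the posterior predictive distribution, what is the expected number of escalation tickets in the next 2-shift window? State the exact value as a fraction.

Total count: 2 + 1 + 31 + 11 + 34 + 9 + 14 + 26 + 10 + 26 = 164.
Total exposure: 2 + 1.5 + 6.5 + 2.5 + 7 + 4.5 + 5 + 5.5 + 7 + 5.5 = 47 shifts.
By Gamma–Poisson conjugacy, the posterior is Gamma(α + Σx, β + Σt) = Gamma(16 + 164, 3 + 47) = Gamma(180, 50).
Predictive mean over a 2-shift window = T·E[λ|data] = 2·180/50 = 36/5.

36/5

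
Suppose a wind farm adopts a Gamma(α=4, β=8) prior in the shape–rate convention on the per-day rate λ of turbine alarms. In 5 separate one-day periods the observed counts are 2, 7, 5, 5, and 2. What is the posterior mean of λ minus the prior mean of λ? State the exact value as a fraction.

37/26

Total count: 2 + 7 + 5 + 5 + 2 = 21.
Total exposure: 5 days.
Conjugate update: add total count to the shape and total exposure to the rate, giving Gamma(25, 13).
Posterior mean = 25/13 = 25/13; prior mean = 4/8 = 1/2. Difference = 25/13 − 1/2 = 37/26.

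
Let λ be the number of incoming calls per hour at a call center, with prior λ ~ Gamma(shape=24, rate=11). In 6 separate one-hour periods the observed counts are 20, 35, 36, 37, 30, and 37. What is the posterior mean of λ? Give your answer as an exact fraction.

219/17

Total count: 20 + 35 + 36 + 37 + 30 + 37 = 195.
Total exposure: 6 hours.
By Gamma–Poisson conjugacy, the posterior is Gamma(α + Σx, β + Σt) = Gamma(24 + 195, 11 + 6) = Gamma(219, 17).
Posterior mean = α'/β' = 219/17.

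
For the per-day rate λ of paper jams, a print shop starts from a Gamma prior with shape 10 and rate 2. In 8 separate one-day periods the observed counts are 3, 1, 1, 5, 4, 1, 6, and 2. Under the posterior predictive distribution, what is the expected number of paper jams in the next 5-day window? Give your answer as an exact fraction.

Total count: 3 + 1 + 1 + 5 + 4 + 1 + 6 + 2 = 23.
Total exposure: 8 days.
Conjugate update: add total count to the shape and total exposure to the rate, giving Gamma(33, 10).
Predictive mean over a 5-day window = T·E[λ|data] = 5·33/10 = 33/2.

33/2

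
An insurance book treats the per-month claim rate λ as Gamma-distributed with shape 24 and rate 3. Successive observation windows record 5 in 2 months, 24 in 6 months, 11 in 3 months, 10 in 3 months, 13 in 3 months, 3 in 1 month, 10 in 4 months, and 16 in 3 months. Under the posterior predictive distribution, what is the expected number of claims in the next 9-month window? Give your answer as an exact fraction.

261/7

Total count: 5 + 24 + 11 + 10 + 13 + 3 + 10 + 16 = 92.
Total exposure: 2 + 6 + 3 + 3 + 3 + 1 + 4 + 3 = 25 months.
Conjugate update: add total count to the shape and total exposure to the rate, giving Gamma(116, 28).
Predictive mean over a 9-month window = T·E[λ|data] = 9·116/28 = 261/7.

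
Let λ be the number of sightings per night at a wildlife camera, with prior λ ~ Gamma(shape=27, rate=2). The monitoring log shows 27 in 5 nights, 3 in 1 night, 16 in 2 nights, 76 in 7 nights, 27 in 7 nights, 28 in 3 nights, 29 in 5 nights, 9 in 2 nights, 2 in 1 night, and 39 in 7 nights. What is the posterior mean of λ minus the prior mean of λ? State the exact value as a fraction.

Total count: 27 + 3 + 16 + 76 + 27 + 28 + 29 + 9 + 2 + 39 = 256.
Total exposure: 5 + 1 + 2 + 7 + 7 + 3 + 5 + 2 + 1 + 7 = 40 nights.
Gamma(α, β) with Poisson data over total exposure Σt gives posterior Gamma(α+Σx, β+Σt) = Gamma(283, 42).
Posterior mean = 283/42 = 283/42; prior mean = 27/2 = 27/2. Difference = 283/42 − 27/2 = -142/21.

-142/21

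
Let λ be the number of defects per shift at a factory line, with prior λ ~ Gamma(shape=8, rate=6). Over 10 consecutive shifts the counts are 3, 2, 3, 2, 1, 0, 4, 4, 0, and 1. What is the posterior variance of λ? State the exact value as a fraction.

Total count: 3 + 2 + 3 + 2 + 1 + 0 + 4 + 4 + 0 + 1 = 20.
Total exposure: 10 shifts.
Conjugate update: add total count to the shape and total exposure to the rate, giving Gamma(28, 16).
Posterior variance = α'/β'² = 28/256 = 7/64.

7/64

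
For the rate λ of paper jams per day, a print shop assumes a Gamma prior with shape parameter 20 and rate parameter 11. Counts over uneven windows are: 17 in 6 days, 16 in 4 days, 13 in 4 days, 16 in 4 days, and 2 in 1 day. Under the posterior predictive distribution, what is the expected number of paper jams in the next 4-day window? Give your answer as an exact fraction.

56/5

Total count: 17 + 16 + 13 + 16 + 2 = 64.
Total exposure: 6 + 4 + 4 + 4 + 1 = 19 days.
The Gamma prior is conjugate for the Poisson rate, so λ | data ~ Gamma(20+64, 11+19) = Gamma(84, 30).
Predictive mean over a 4-day window = T·E[λ|data] = 4·84/30 = 56/5.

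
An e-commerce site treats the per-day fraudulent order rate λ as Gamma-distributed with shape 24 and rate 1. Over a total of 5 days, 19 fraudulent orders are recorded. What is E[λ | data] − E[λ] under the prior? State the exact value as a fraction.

-101/6

Total count 19 over total exposure 5 days.
By Gamma–Poisson conjugacy, the posterior is Gamma(α + Σx, β + Σt) = Gamma(24 + 19, 1 + 5) = Gamma(43, 6).
Posterior mean = 43/6 = 43/6; prior mean = 24/1 = 24. Difference = 43/6 − 24 = -101/6.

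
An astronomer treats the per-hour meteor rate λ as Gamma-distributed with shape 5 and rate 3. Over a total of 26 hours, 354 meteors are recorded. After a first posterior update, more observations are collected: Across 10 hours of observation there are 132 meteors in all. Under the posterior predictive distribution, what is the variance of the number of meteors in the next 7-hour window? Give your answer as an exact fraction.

158102/1521

Total count 354 over total exposure 26 hours.
After the first batch: Gamma(5 + 354, 3 + 26) = Gamma(359, 29).
Total count 132 over total exposure 10 hours.
After the second batch: Gamma(359 + 132, 29 + 10) = Gamma(491, 39).
The posterior predictive for a window of length T is Negative Binomial with variance T·α'·(β'+T)/β'² = 7·491·46/1521 = 158102/1521.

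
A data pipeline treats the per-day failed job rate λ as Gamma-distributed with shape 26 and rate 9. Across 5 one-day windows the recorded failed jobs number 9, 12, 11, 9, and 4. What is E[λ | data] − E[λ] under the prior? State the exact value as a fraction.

275/126

Total count: 9 + 12 + 11 + 9 + 4 = 45.
Total exposure: 5 days.
Gamma(α, β) with Poisson data over total exposure Σt gives posterior Gamma(α+Σx, β+Σt) = Gamma(71, 14).
Posterior mean = 71/14 = 71/14; prior mean = 26/9 = 26/9. Difference = 71/14 − 26/9 = 275/126.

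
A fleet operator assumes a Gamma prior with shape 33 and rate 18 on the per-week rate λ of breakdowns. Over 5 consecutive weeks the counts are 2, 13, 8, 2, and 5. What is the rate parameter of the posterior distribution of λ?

23

Total count: 2 + 13 + 8 + 2 + 5 = 30.
Total exposure: 5 weeks.
Posterior: α' = 33 + 30 = 63, β' = 18 + 5 = 23.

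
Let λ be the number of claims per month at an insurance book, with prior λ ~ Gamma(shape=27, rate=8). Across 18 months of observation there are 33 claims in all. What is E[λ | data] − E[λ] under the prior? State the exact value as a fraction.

-111/104

Total count 33 over total exposure 18 months.
Conjugate update: add total count to the shape and total exposure to the rate, giving Gamma(60, 26).
Posterior mean = 60/26 = 30/13; prior mean = 27/8 = 27/8. Difference = 30/13 − 27/8 = -111/104.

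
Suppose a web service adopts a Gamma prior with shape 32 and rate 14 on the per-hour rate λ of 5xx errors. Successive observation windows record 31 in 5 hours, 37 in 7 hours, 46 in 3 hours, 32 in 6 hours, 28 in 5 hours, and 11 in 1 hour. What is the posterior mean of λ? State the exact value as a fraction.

Total count: 31 + 37 + 46 + 32 + 28 + 11 = 185.
Total exposure: 5 + 7 + 3 + 6 + 5 + 1 = 27 hours.
The Gamma prior is conjugate for the Poisson rate, so λ | data ~ Gamma(32+185, 14+27) = Gamma(217, 41).
Posterior mean = α'/β' = 217/41.

217/41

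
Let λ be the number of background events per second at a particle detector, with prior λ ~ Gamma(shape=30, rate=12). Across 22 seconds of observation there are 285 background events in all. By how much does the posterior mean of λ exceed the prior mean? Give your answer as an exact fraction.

115/17

Total count 285 over total exposure 22 seconds.
The Gamma prior is conjugate for the Poisson rate, so λ | data ~ Gamma(30+285, 12+22) = Gamma(315, 34).
Posterior mean = 315/34 = 315/34; prior mean = 30/12 = 5/2. Difference = 315/34 − 5/2 = 115/17.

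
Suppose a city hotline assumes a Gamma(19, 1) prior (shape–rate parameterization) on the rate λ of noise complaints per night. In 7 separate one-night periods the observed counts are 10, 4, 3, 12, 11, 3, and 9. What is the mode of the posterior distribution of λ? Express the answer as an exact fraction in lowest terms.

35/4

Total count: 10 + 4 + 3 + 12 + 11 + 3 + 9 = 52.
Total exposure: 7 nights.
Conjugate update: add total count to the shape and total exposure to the rate, giving Gamma(71, 8).
Posterior mode = (α'−1)/β' = 70/8 = 35/4.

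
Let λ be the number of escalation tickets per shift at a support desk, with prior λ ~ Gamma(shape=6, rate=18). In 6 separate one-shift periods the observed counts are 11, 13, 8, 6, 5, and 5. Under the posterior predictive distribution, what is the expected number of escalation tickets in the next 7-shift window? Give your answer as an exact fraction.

Total count: 11 + 13 + 8 + 6 + 5 + 5 = 48.
Total exposure: 6 shifts.
Posterior: α' = 6 + 48 = 54, β' = 18 + 6 = 24.
Predictive mean over a 7-shift window = T·E[λ|data] = 7·54/24 = 63/4.

63/4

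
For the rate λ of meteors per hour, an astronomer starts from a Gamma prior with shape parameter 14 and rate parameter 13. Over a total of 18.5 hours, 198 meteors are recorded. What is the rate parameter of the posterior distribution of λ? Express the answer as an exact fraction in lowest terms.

63/2

Total count 198 over total exposure 18.5 hours.
The Gamma prior is conjugate for the Poisson rate, so λ | data ~ Gamma(14+198, 13+18.5) = Gamma(212, 63/2).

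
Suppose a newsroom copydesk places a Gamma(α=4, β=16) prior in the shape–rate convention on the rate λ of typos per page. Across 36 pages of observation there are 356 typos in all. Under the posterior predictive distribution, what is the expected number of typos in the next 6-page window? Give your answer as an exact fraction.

540/13

Total count 356 over total exposure 36 pages.
By Gamma–Poisson conjugacy, the posterior is Gamma(α + Σx, β + Σt) = Gamma(4 + 356, 16 + 36) = Gamma(360, 52).
Predictive mean over a 6-page window = T·E[λ|data] = 6·360/52 = 540/13.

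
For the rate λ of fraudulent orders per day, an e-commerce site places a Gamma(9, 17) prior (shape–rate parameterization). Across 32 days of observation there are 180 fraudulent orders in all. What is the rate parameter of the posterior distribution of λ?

49

Total count 180 over total exposure 32 days.
Conjugate update: add total count to the shape and total exposure to the rate, giving Gamma(189, 49).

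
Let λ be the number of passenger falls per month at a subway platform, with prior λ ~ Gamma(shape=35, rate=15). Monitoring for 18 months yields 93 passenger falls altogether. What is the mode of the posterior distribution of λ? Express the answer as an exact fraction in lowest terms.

127/33

Total count 93 over total exposure 18 months.
Posterior: α' = 35 + 93 = 128, β' = 15 + 18 = 33.
Posterior mode = (α'−1)/β' = 127/33.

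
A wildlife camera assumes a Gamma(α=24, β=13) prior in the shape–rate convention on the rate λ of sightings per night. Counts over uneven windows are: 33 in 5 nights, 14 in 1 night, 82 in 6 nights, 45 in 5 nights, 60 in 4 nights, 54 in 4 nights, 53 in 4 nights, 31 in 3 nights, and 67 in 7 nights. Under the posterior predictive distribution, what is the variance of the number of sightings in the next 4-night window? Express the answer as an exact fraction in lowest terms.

6482/169

Total count: 33 + 14 + 82 + 45 + 60 + 54 + 53 + 31 + 67 = 439.
Total exposure: 5 + 1 + 6 + 5 + 4 + 4 + 4 + 3 + 7 = 39 nights.
Posterior: α' = 24 + 439 = 463, β' = 13 + 39 = 52.
The posterior predictive for a window of length T is Negative Binomial with variance T·α'·(β'+T)/β'² = 4·463·56/2704 = 6482/169.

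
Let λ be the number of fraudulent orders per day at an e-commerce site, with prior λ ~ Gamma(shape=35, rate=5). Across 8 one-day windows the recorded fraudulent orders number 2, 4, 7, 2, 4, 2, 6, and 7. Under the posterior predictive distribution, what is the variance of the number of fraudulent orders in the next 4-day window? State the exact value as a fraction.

4692/169

Total count: 2 + 4 + 7 + 2 + 4 + 2 + 6 + 7 = 34.
Total exposure: 8 days.
Conjugate update: add total count to the shape and total exposure to the rate, giving Gamma(69, 13).
The posterior predictive for a window of length T is Negative Binomial with variance T·α'·(β'+T)/β'² = 4·69·17/169 = 4692/169.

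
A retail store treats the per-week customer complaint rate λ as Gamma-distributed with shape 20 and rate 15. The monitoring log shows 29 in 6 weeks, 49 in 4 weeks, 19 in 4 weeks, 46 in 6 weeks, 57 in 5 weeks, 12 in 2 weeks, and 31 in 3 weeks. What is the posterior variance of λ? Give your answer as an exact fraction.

263/2025

Total count: 29 + 49 + 19 + 46 + 57 + 12 + 31 = 243.
Total exposure: 6 + 4 + 4 + 6 + 5 + 2 + 3 = 30 weeks.
By Gamma–Poisson conjugacy, the posterior is Gamma(α + Σx, β + Σt) = Gamma(20 + 243, 15 + 30) = Gamma(263, 45).
Posterior variance = α'/β'² = 263/2025.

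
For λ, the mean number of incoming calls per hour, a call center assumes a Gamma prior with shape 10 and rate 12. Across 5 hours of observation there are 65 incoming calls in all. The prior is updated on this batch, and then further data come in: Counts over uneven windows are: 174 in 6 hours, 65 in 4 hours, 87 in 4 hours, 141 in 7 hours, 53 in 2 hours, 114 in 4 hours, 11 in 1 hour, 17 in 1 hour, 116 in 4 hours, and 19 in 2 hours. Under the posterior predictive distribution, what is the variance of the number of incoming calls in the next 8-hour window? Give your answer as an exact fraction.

Total count 65 over total exposure 5 hours.
After the first batch: Gamma(10 + 65, 12 + 5) = Gamma(75, 17).
Total count: 174 + 65 + 87 + 141 + 53 + 114 + 11 + 17 + 116 + 19 = 797.
Total exposure: 6 + 4 + 4 + 7 + 2 + 4 + 1 + 1 + 4 + 2 = 35 hours.
After the second batch: Gamma(75 + 797, 17 + 35) = Gamma(872, 52).
The posterior predictive for a window of length T is Negative Binomial with variance T·α'·(β'+T)/β'² = 8·872·60/2704 = 26160/169.

26160/169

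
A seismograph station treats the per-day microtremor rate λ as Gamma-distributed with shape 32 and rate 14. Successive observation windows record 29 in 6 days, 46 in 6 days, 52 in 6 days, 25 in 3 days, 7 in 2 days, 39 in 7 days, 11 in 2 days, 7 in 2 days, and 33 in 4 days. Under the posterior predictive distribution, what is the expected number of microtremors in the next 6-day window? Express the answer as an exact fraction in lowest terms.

Total count: 29 + 46 + 52 + 25 + 7 + 39 + 11 + 7 + 33 = 249.
Total exposure: 6 + 6 + 6 + 3 + 2 + 7 + 2 + 2 + 4 = 38 days.
By Gamma–Poisson conjugacy, the posterior is Gamma(α + Σx, β + Σt) = Gamma(32 + 249, 14 + 38) = Gamma(281, 52).
Predictive mean over a 6-day window = T·E[λ|data] = 6·281/52 = 843/26.

843/26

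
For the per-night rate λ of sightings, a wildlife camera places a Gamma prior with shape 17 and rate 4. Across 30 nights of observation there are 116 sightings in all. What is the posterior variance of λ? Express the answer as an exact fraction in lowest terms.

133/1156

Total count 116 over total exposure 30 nights.
By Gamma–Poisson conjugacy, the posterior is Gamma(α + Σx, β + Σt) = Gamma(17 + 116, 4 + 30) = Gamma(133, 34).
Posterior variance = α'/β'² = 133/1156.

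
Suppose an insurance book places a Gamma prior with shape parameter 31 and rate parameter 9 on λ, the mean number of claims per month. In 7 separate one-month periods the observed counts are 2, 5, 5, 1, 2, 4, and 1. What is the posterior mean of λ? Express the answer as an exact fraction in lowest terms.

Total count: 2 + 5 + 5 + 1 + 2 + 4 + 1 = 20.
Total exposure: 7 months.
Posterior: α' = 31 + 20 = 51, β' = 9 + 7 = 16.
Posterior mean = α'/β' = 51/16.

51/16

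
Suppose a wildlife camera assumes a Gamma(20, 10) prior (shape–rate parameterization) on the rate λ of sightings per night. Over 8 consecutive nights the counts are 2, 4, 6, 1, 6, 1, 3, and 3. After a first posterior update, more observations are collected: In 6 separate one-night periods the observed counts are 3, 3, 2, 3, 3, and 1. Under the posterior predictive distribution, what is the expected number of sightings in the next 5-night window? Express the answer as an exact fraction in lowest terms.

Total count: 2 + 4 + 6 + 1 + 6 + 1 + 3 + 3 = 26.
Total exposure: 8 nights.
After the first batch: Gamma(20 + 26, 10 + 8) = Gamma(46, 18).
Total count: 3 + 3 + 2 + 3 + 3 + 1 = 15.
Total exposure: 6 nights.
After the second batch: Gamma(46 + 15, 18 + 6) = Gamma(61, 24).
Predictive mean over a 5-night window = T·E[λ|data] = 5·61/24 = 305/24.

305/24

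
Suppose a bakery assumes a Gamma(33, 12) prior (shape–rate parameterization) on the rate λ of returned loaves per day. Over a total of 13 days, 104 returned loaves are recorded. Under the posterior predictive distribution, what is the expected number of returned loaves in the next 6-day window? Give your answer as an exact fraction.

Total count 104 over total exposure 13 days.
By Gamma–Poisson conjugacy, the posterior is Gamma(α + Σx, β + Σt) = Gamma(33 + 104, 12 + 13) = Gamma(137, 25).
Predictive mean over a 6-day window = T·E[λ|data] = 6·137/25 = 822/25.

822/25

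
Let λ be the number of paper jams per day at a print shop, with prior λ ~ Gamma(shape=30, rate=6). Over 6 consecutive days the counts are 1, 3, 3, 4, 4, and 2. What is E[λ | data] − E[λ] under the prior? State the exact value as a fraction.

-13/12

Total count: 1 + 3 + 3 + 4 + 4 + 2 = 17.
Total exposure: 6 days.
Conjugate update: add total count to the shape and total exposure to the rate, giving Gamma(47, 12).
Posterior mean = 47/12 = 47/12; prior mean = 30/6 = 5. Difference = 47/12 − 5 = -13/12.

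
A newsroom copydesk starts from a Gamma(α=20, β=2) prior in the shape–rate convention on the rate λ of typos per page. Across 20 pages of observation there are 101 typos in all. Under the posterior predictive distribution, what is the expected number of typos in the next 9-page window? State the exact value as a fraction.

99/2

Total count 101 over total exposure 20 pages.
The Gamma prior is conjugate for the Poisson rate, so λ | data ~ Gamma(20+101, 2+20) = Gamma(121, 22).
Predictive mean over a 9-page window = T·E[λ|data] = 9·121/22 = 99/2.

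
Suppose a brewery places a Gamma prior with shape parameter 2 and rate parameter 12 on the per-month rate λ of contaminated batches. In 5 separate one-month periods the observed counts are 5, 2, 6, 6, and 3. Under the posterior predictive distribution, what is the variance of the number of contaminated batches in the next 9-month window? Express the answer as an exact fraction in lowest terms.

5616/289

Total count: 5 + 2 + 6 + 6 + 3 = 22.
Total exposure: 5 months.
Gamma(α, β) with Poisson data over total exposure Σt gives posterior Gamma(α+Σx, β+Σt) = Gamma(24, 17).
The posterior predictive for a window of length T is Negative Binomial with variance T·α'·(β'+T)/β'² = 9·24·26/289 = 5616/289.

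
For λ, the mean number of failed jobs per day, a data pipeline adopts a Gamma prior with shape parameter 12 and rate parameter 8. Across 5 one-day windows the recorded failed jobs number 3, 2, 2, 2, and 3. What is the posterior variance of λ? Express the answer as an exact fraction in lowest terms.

24/169

Total count: 3 + 2 + 2 + 2 + 3 = 12.
Total exposure: 5 days.
By Gamma–Poisson conjugacy, the posterior is Gamma(α + Σx, β + Σt) = Gamma(12 + 12, 8 + 5) = Gamma(24, 13).
Posterior variance = α'/β'² = 24/169.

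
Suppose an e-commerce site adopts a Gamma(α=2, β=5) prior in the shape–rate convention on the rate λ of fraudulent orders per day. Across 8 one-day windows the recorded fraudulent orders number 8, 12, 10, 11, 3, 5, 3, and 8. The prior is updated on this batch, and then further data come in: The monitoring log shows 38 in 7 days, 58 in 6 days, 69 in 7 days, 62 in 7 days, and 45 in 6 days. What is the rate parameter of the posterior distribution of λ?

Total count: 8 + 12 + 10 + 11 + 3 + 5 + 3 + 8 = 60.
Total exposure: 8 days.
After the first batch: Gamma(2 + 60, 5 + 8) = Gamma(62, 13).
Total count: 38 + 58 + 69 + 62 + 45 = 272.
Total exposure: 7 + 6 + 7 + 7 + 6 = 33 days.
After the second batch: Gamma(62 + 272, 13 + 33) = Gamma(334, 46).

46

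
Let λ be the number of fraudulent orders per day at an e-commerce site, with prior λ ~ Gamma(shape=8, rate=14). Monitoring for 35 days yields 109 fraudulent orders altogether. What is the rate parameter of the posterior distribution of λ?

Total count 109 over total exposure 35 days.
Conjugate update: add total count to the shape and total exposure to the rate, giving Gamma(117, 49).

49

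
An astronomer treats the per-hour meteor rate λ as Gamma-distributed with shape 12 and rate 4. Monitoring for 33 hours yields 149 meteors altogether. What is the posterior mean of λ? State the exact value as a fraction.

161/37

Total count 149 over total exposure 33 hours.
Posterior: α' = 12 + 149 = 161, β' = 4 + 33 = 37.
Posterior mean = α'/β' = 161/37.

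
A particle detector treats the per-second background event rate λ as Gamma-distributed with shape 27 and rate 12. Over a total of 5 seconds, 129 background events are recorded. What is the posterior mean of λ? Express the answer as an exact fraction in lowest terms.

156/17

Total count 129 over total exposure 5 seconds.
Posterior: α' = 27 + 129 = 156, β' = 12 + 5 = 17.
Posterior mean = α'/β' = 156/17.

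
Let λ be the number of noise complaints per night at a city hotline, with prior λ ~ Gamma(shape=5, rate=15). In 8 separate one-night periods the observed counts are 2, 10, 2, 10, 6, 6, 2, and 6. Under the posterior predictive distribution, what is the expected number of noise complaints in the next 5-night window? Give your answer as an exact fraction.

245/23

Total count: 2 + 10 + 2 + 10 + 6 + 6 + 2 + 6 = 44.
Total exposure: 8 nights.
Posterior: α' = 5 + 44 = 49, β' = 15 + 8 = 23.
Predictive mean over a 5-night window = T·E[λ|data] = 5·49/23 = 245/23.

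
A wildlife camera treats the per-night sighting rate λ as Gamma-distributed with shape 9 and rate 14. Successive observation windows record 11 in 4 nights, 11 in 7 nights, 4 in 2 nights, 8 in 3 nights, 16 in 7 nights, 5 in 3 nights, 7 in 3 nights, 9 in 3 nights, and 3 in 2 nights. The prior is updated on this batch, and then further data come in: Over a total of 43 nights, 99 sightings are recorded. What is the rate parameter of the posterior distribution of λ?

91

Total count: 11 + 11 + 4 + 8 + 16 + 5 + 7 + 9 + 3 = 74.
Total exposure: 4 + 7 + 2 + 3 + 7 + 3 + 3 + 3 + 2 = 34 nights.
After the first batch: Gamma(9 + 74, 14 + 34) = Gamma(83, 48).
Total count 99 over total exposure 43 nights.
After the second batch: Gamma(83 + 99, 48 + 43) = Gamma(182, 91).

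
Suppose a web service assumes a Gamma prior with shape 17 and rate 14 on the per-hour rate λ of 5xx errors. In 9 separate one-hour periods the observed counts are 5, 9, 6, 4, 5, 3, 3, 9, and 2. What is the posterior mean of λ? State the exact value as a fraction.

63/23

Total count: 5 + 9 + 6 + 4 + 5 + 3 + 3 + 9 + 2 = 46.
Total exposure: 9 hours.
The Gamma prior is conjugate for the Poisson rate, so λ | data ~ Gamma(17+46, 14+9) = Gamma(63, 23).
Posterior mean = α'/β' = 63/23.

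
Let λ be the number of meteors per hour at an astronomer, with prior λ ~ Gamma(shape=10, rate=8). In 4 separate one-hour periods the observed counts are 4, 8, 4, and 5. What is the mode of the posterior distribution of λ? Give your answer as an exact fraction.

5/2

Total count: 4 + 8 + 4 + 5 = 21.
Total exposure: 4 hours.
Posterior: α' = 10 + 21 = 31, β' = 8 + 4 = 12.
Posterior mode = (α'−1)/β' = 30/12 = 5/2.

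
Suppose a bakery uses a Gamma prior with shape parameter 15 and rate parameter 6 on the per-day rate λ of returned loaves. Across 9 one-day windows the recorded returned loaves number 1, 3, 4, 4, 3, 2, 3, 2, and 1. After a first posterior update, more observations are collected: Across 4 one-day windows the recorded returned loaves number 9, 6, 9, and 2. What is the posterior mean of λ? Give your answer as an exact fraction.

Total count: 1 + 3 + 4 + 4 + 3 + 2 + 3 + 2 + 1 = 23.
Total exposure: 9 days.
After the first batch: Gamma(15 + 23, 6 + 9) = Gamma(38, 15).
Total count: 9 + 6 + 9 + 2 = 26.
Total exposure: 4 days.
After the second batch: Gamma(38 + 26, 15 + 4) = Gamma(64, 19).
Posterior mean = α'/β' = 64/19.

64/19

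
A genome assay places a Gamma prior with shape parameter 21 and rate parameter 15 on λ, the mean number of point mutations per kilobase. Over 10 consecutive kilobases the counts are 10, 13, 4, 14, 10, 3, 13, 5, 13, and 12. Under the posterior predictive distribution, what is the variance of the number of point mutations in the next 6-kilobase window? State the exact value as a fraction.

Total count: 10 + 13 + 4 + 14 + 10 + 3 + 13 + 5 + 13 + 12 = 97.
Total exposure: 10 kilobases.
The Gamma prior is conjugate for the Poisson rate, so λ | data ~ Gamma(21+97, 15+10) = Gamma(118, 25).
The posterior predictive for a window of length T is Negative Binomial with variance T·α'·(β'+T)/β'² = 6·118·31/625 = 21948/625.

21948/625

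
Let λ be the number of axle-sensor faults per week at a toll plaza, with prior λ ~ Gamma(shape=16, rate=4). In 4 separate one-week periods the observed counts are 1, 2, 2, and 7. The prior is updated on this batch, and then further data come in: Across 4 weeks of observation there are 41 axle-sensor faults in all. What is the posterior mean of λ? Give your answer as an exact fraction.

23/4

Total count: 1 + 2 + 2 + 7 = 12.
Total exposure: 4 weeks.
After the first batch: Gamma(16 + 12, 4 + 4) = Gamma(28, 8).
Total count 41 over total exposure 4 weeks.
After the second batch: Gamma(28 + 41, 8 + 4) = Gamma(69, 12).
Posterior mean = α'/β' = 69/12 = 23/4.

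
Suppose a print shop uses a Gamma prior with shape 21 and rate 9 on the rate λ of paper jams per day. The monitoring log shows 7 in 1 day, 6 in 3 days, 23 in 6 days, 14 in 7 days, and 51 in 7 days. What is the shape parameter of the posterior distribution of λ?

122

Total count: 7 + 6 + 23 + 14 + 51 = 101.
Total exposure: 1 + 3 + 6 + 7 + 7 = 24 days.
Conjugate update: add total count to the shape and total exposure to the rate, giving Gamma(122, 33).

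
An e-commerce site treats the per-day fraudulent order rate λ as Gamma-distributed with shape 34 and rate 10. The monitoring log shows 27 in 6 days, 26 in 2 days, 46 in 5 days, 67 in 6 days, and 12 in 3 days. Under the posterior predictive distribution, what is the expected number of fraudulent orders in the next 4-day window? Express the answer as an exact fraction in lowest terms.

Total count: 27 + 26 + 46 + 67 + 12 = 178.
Total exposure: 6 + 2 + 5 + 6 + 3 = 22 days.
Gamma(α, β) with Poisson data over total exposure Σt gives posterior Gamma(α+Σx, β+Σt) = Gamma(212, 32).
Predictive mean over a 4-day window = T·E[λ|data] = 4·212/32 = 53/2.

53/2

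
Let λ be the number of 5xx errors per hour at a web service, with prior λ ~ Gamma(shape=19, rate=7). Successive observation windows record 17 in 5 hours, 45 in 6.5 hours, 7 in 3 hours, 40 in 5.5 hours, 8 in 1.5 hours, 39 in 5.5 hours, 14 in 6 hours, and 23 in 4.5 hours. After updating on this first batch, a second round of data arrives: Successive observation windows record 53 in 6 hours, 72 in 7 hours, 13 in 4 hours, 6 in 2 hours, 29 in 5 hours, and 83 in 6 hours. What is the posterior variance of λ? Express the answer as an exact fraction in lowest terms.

1872/22201

Total count: 17 + 45 + 7 + 40 + 8 + 39 + 14 + 23 = 193.
Total exposure: 5 + 6.5 + 3 + 5.5 + 1.5 + 5.5 + 6 + 4.5 = 37.5 hours.
After the first batch: Gamma(19 + 193, 7 + 37.5) = Gamma(212, 89/2).
Total count: 53 + 72 + 13 + 6 + 29 + 83 = 256.
Total exposure: 6 + 7 + 4 + 2 + 5 + 6 = 30 hours.
After the second batch: Gamma(212 + 256, 89/2 + 30) = Gamma(468, 149/2).
Posterior variance = α'/β'² = 468/(22201/4) = 1872/22201.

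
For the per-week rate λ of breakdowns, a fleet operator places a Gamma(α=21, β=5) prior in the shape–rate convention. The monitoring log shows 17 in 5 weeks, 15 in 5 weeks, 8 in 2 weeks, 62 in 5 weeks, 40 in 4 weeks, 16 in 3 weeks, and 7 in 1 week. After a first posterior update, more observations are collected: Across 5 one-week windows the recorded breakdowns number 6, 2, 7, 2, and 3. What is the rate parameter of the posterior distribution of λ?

35

Total count: 17 + 15 + 8 + 62 + 40 + 16 + 7 = 165.
Total exposure: 5 + 5 + 2 + 5 + 4 + 3 + 1 = 25 weeks.
After the first batch: Gamma(21 + 165, 5 + 25) = Gamma(186, 30).
Total count: 6 + 2 + 7 + 2 + 3 = 20.
Total exposure: 5 weeks.
After the second batch: Gamma(186 + 20, 30 + 5) = Gamma(206, 35).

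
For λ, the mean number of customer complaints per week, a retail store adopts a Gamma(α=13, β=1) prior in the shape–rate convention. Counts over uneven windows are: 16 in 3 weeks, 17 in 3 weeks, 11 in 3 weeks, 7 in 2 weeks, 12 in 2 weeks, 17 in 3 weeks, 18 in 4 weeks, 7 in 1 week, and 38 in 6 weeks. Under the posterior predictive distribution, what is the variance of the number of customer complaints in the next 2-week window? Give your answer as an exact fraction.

585/49

Total count: 16 + 17 + 11 + 7 + 12 + 17 + 18 + 7 + 38 = 143.
Total exposure: 3 + 3 + 3 + 2 + 2 + 3 + 4 + 1 + 6 = 27 weeks.
Gamma(α, β) with Poisson data over total exposure Σt gives posterior Gamma(α+Σx, β+Σt) = Gamma(156, 28).
The posterior predictive for a window of length T is Negative Binomial with variance T·α'·(β'+T)/β'² = 2·156·30/784 = 585/49.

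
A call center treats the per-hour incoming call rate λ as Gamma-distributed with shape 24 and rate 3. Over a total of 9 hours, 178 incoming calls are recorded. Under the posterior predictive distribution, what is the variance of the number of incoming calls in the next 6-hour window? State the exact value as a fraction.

303/2

Total count 178 over total exposure 9 hours.
Posterior: α' = 24 + 178 = 202, β' = 3 + 9 = 12.
The posterior predictive for a window of length T is Negative Binomial with variance T·α'·(β'+T)/β'² = 6·202·18/144 = 303/2.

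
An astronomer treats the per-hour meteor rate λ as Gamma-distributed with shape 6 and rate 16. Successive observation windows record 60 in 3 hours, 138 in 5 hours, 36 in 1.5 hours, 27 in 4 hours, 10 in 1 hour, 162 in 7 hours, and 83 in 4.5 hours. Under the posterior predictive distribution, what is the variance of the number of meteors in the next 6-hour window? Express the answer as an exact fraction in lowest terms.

Total count: 60 + 138 + 36 + 27 + 10 + 162 + 83 = 516.
Total exposure: 3 + 5 + 1.5 + 4 + 1 + 7 + 4.5 = 26 hours.
Conjugate update: add total count to the shape and total exposure to the rate, giving Gamma(522, 42).
The posterior predictive for a window of length T is Negative Binomial with variance T·α'·(β'+T)/β'² = 6·522·48/1764 = 4176/49.

4176/49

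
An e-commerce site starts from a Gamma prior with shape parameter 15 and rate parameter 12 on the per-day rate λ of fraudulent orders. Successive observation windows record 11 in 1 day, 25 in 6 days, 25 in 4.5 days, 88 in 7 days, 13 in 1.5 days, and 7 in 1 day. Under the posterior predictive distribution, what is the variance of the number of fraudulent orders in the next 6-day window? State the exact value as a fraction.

4784/121

Total count: 11 + 25 + 25 + 88 + 13 + 7 = 169.
Total exposure: 1 + 6 + 4.5 + 7 + 1.5 + 1 = 21 days.
Gamma(α, β) with Poisson data over total exposure Σt gives posterior Gamma(α+Σx, β+Σt) = Gamma(184, 33).
The posterior predictive for a window of length T is Negative Binomial with variance T·α'·(β'+T)/β'² = 6·184·39/1089 = 4784/121.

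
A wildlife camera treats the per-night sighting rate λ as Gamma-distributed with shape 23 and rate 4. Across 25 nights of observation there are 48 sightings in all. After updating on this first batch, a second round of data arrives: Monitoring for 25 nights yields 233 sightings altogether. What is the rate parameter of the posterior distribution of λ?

54

Total count 48 over total exposure 25 nights.
After the first batch: Gamma(23 + 48, 4 + 25) = Gamma(71, 29).
Total count 233 over total exposure 25 nights.
After the second batch: Gamma(71 + 233, 29 + 25) = Gamma(304, 54).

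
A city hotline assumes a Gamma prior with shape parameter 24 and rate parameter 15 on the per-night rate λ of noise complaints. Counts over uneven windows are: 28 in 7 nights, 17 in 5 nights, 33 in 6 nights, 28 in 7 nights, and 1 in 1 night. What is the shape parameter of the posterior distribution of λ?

131

Total count: 28 + 17 + 33 + 28 + 1 = 107.
Total exposure: 7 + 5 + 6 + 7 + 1 = 26 nights.
Posterior: α' = 24 + 107 = 131, β' = 15 + 26 = 41.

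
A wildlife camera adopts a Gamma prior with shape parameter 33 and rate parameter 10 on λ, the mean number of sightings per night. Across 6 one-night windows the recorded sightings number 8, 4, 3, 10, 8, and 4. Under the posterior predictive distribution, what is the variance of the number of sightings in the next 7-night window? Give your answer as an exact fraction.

Total count: 8 + 4 + 3 + 10 + 8 + 4 = 37.
Total exposure: 6 nights.
Posterior: α' = 33 + 37 = 70, β' = 10 + 6 = 16.
The posterior predictive for a window of length T is Negative Binomial with variance T·α'·(β'+T)/β'² = 7·70·23/256 = 5635/128.

5635/128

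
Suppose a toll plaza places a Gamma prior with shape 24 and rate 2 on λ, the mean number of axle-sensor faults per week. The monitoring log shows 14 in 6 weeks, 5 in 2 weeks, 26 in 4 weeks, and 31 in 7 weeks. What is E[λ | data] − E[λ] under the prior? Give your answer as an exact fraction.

Total count: 14 + 5 + 26 + 31 = 76.
Total exposure: 6 + 2 + 4 + 7 = 19 weeks.
The Gamma prior is conjugate for the Poisson rate, so λ | data ~ Gamma(24+76, 2+19) = Gamma(100, 21).
Posterior mean = 100/21 = 100/21; prior mean = 24/2 = 12. Difference = 100/21 − 12 = -152/21.

-152/21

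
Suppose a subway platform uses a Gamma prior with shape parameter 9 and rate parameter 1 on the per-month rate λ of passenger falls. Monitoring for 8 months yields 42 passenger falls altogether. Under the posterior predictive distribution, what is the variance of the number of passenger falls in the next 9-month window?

102

Total count 42 over total exposure 8 months.
Conjugate update: add total count to the shape and total exposure to the rate, giving Gamma(51, 9).
The posterior predictive for a window of length T is Negative Binomial with variance T·α'·(β'+T)/β'² = 9·51·18/81 = 102.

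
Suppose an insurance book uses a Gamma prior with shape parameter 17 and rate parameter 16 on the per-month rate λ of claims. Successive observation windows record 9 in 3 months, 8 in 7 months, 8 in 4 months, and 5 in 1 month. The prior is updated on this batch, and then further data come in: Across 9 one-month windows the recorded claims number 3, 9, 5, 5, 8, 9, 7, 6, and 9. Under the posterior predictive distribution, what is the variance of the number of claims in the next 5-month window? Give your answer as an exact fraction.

243/16

Total count: 9 + 8 + 8 + 5 = 30.
Total exposure: 3 + 7 + 4 + 1 = 15 months.
After the first batch: Gamma(17 + 30, 16 + 15) = Gamma(47, 31).
Total count: 3 + 9 + 5 + 5 + 8 + 9 + 7 + 6 + 9 = 61.
Total exposure: 9 months.
After the second batch: Gamma(47 + 61, 31 + 9) = Gamma(108, 40).
The posterior predictive for a window of length T is Negative Binomial with variance T·α'·(β'+T)/β'² = 5·108·45/1600 = 243/16.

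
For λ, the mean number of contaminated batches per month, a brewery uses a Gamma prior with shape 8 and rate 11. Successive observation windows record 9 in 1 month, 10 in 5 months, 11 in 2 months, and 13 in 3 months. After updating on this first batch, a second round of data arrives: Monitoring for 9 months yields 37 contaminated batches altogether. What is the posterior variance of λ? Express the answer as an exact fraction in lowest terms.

88/961

Total count: 9 + 10 + 11 + 13 = 43.
Total exposure: 1 + 5 + 2 + 3 = 11 months.
After the first batch: Gamma(8 + 43, 11 + 11) = Gamma(51, 22).
Total count 37 over total exposure 9 months.
After the second batch: Gamma(51 + 37, 22 + 9) = Gamma(88, 31).
Posterior variance = α'/β'² = 88/961.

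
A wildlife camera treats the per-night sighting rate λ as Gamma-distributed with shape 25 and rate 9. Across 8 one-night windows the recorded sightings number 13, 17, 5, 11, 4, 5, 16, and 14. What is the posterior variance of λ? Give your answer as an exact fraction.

110/289

Total count: 13 + 17 + 5 + 11 + 4 + 5 + 16 + 14 = 85.
Total exposure: 8 nights.
By Gamma–Poisson conjugacy, the posterior is Gamma(α + Σx, β + Σt) = Gamma(25 + 85, 9 + 8) = Gamma(110, 17).
Posterior variance = α'/β'² = 110/289.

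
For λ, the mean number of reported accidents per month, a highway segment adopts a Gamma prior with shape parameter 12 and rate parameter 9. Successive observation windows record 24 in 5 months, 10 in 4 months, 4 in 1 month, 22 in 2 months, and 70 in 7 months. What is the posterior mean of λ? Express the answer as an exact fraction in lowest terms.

Total count: 24 + 10 + 4 + 22 + 70 = 130.
Total exposure: 5 + 4 + 1 + 2 + 7 = 19 months.
Conjugate update: add total count to the shape and total exposure to the rate, giving Gamma(142, 28).
Posterior mean = α'/β' = 142/28 = 71/14.

71/14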